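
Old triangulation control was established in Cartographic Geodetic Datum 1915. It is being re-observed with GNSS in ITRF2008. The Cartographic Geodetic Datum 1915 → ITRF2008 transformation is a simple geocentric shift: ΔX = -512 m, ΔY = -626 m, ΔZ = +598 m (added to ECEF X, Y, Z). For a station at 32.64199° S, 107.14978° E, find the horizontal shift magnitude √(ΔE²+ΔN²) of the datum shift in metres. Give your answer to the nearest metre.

723 m

The local east axis at (φ, λ) is (−sin λ, cos λ, 0), so ΔE = −sin(107.14978°)·(-512) + cos(107.14978°)·(-626) = 673.82 m.
The local north axis is (−sin φ cos λ, −sin φ sin λ, cos φ), giving ΔN = 81.433 − 322.644 + 503.550 = 262.34 m.
Horizontal magnitude = √(ΔE² + ΔN²) = √(673.82² + 262.34²) = 723.09 m.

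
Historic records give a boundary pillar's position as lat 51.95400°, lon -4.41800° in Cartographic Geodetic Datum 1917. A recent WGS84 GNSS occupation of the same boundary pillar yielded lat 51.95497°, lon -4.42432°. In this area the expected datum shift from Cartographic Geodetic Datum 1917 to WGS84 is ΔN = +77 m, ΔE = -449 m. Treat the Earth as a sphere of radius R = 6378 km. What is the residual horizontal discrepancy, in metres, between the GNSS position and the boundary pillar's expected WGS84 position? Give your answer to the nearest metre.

Observed coordinate differences: Δφ = +0.00097°, Δλ = -0.00632°.
Converting to metres (1° lat = 111317 m, cos φ = 0.616294): observed ΔN = 108.0 m, observed ΔE = -433.6 m.
Subtracting the expected shift leaves a residual of 108.0 − (77) = 31.0 m north and -433.6 − (-449) = 15.4 m east.
Residual distance = √(31.0² + 15.4²) = 34.6 m.

35 m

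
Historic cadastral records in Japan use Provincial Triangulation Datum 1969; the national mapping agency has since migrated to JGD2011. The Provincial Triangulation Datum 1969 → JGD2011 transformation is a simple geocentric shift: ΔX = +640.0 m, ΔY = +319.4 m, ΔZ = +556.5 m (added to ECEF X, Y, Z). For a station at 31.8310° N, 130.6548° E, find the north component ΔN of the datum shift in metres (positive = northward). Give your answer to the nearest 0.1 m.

ΔN = 564.9 m

The local north axis is (−sin φ cos λ, −sin φ sin λ, cos φ), giving ΔN = 219.911 − 127.799 + 472.807 = 564.92 m.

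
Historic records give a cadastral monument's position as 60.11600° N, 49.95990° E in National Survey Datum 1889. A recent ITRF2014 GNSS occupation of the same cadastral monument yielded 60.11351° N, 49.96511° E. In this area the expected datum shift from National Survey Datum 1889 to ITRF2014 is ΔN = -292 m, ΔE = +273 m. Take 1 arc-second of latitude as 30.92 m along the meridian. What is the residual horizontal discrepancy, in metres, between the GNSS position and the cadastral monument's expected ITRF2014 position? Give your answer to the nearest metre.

Observed coordinate differences: Δφ = -0.00249°, Δλ = +0.00521°.
Converting to metres (1° lat = 111312 m, cos φ = 0.498246): observed ΔN = -277.2 m, observed ΔE = 289.0 m.
Subtracting the expected shift leaves a residual of -277.2 − (-292) = 14.8 m north and 289.0 − (273) = 16.0 m east.
Residual distance = √(14.8² + 16.0²) = 21.8 m.

22 m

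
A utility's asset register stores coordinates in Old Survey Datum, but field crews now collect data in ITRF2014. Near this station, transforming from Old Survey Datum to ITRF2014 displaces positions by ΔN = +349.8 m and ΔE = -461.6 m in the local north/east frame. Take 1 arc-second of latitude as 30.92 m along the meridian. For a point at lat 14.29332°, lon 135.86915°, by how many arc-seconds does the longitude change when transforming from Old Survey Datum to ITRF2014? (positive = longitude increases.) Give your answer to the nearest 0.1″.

At latitude 14.29332°, cos φ = 0.969045.
1″ of longitude at this latitude = 30.92 × cos φ = 29.9629 m, so Δλ = -461.6 / 29.9629 = -15.406″.

Δλ = -15.4″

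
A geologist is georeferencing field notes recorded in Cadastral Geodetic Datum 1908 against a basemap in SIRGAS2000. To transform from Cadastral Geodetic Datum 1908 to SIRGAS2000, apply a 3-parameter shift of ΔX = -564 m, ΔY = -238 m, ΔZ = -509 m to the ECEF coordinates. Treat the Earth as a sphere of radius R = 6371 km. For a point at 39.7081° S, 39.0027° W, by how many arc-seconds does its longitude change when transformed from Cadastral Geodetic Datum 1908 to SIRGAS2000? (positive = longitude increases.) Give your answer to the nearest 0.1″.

sin φ = -0.638877, cos φ = 0.769309, sin λ = -0.629357, cos λ = 0.777116.
East component: ΔE = −sin λ·ΔX + cos λ·ΔY = −(-0.629357)(-564) + (0.777116)(-238) = -539.91 m.
1° of latitude spans πR/180 = 111195 m; at latitude φ, 1° of longitude spans that × cos φ = 85543.3 m, so Δλ = -539.91 / 85543.3 × 3600 = -22.722″.

Δλ = -22.7″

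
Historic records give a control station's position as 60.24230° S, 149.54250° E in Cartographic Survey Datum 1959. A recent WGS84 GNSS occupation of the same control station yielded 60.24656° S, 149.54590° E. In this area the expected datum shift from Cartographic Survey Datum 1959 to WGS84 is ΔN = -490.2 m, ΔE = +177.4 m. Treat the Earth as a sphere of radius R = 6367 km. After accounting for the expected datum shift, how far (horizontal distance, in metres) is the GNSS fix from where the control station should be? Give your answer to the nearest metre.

Observed coordinate differences: Δφ = -0.00426°, Δλ = +0.00340°.
Converting to metres (1° lat = 111125 m, cos φ = 0.496333): observed ΔN = -473.4 m, observed ΔE = 187.5 m.
Subtracting the expected shift leaves a residual of -473.4 − (-490.2) = 16.8 m north and 187.5 − (177.4) = 10.1 m east.
Residual distance = √(16.8² + 10.1²) = 19.6 m.

20 m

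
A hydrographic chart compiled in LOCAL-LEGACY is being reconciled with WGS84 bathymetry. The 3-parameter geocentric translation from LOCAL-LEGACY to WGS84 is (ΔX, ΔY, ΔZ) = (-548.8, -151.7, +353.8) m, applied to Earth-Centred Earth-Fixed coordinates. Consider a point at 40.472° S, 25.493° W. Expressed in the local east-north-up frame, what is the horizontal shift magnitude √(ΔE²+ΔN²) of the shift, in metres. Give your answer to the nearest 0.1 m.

At φ = -40.472°, λ = -25.493°: sin φ = -0.649076, cos φ = 0.760723, sin λ = -0.430401, cos λ = 0.902638.
ΔE = −sin λ·ΔX + cos λ·ΔY = −(-0.430401)·(-548.8) + (0.902638)·(-151.7) = -373.13 m.
ΔN = −sin φ cos λ·ΔX − sin φ sin λ·ΔY + cos φ·ΔZ = −(-0.649076)(0.902638)(-548.8) − (-0.649076)(-0.430401)(-151.7) + (0.760723)(353.8) = -10.01 m.
Horizontal magnitude = √(ΔE² + ΔN²) = √((-373.13)² + (-10.01)²) = 373.27 m.

373.3 m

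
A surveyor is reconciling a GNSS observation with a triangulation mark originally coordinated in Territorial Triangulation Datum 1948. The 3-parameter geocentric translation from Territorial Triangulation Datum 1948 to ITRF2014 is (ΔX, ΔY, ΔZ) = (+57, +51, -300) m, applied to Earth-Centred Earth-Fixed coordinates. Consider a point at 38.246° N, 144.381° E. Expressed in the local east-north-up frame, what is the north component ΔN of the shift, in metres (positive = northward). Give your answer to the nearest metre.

ΔN = -225 m

The local north axis is (−sin φ cos λ, −sin φ sin λ, cos φ), giving ΔN = 28.684 − 18.387 − 235.608 = -225.31 m.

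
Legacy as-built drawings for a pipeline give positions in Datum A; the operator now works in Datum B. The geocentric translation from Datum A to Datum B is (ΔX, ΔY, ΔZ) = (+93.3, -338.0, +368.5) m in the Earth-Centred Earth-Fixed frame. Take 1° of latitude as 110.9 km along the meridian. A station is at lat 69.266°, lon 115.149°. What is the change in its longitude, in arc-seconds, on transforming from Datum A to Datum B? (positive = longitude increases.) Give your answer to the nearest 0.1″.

Δλ = 5.4″

sin φ = 0.935234, cos φ = 0.354030, sin λ = 0.905206, cos λ = -0.424974.
East component: ΔE = −sin λ·ΔX + cos λ·ΔY = −(0.905206)(93.3) + (-0.424974)(-338.0) = 59.19 m.
1° of latitude spans 110900 m; at latitude φ, 1° of longitude spans that × cos φ = 39261.9 m, so Δλ = 59.19 / 39261.9 × 3600 = 5.427″.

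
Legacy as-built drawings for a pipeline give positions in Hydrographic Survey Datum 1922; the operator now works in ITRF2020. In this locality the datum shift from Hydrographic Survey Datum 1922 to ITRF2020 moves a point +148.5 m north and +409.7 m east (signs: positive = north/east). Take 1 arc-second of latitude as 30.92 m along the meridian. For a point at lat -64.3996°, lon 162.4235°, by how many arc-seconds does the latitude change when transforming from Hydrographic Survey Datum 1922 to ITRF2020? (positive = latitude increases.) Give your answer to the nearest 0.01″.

Δφ = 4.80″

1″ of latitude = 30.92 m, so Δφ = 148.5 / 30.92 = 4.803″.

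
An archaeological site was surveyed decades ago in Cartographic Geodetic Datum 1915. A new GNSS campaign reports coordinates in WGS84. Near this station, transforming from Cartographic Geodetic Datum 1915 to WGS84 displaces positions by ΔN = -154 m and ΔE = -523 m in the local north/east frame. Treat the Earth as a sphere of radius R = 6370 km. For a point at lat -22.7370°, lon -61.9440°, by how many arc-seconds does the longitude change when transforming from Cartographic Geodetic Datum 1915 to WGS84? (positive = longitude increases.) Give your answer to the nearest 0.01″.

Δλ = -18.36″

At latitude -22.7370°, cos φ = 0.922289.
One radian of longitude at latitude φ spans R cos φ, so Δλ = ΔE / (R cos φ) = -523.0 / (6370000 × 0.922289) = -8.9022e-05 rad = -18.362″.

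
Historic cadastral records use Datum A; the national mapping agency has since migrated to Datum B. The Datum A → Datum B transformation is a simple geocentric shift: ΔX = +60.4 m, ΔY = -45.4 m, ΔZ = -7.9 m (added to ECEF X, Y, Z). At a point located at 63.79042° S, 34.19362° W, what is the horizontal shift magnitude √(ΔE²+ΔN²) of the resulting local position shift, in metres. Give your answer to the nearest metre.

At φ = -63.79042°, λ = -34.19362°: sin φ = -0.897185, cos φ = 0.441656, sin λ = -0.561991, cos λ = 0.827143.
ΔE = −sin λ·ΔX + cos λ·ΔY = −(-0.561991)·(60.4) + (0.827143)·(-45.4) = -3.61 m.
ΔN = −sin φ cos λ·ΔX − sin φ sin λ·ΔY + cos φ·ΔZ = −(-0.897185)(0.827143)(60.4) − (-0.897185)(-0.561991)(-45.4) + (0.441656)(-7.9) = 64.22 m.
Horizontal magnitude = √(ΔE² + ΔN²) = √((-3.61)² + 64.22²) = 64.33 m.

64 m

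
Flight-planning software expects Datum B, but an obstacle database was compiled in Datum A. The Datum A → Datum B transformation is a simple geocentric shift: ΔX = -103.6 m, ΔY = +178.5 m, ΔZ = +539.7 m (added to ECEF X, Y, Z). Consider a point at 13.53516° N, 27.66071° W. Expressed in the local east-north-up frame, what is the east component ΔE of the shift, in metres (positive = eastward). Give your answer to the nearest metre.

ΔE = 110 m

The local east axis at (φ, λ) is (−sin λ, cos λ, 0), so ΔE = −sin(-27.66071°)·(-103.6) + cos(-27.66071°)·178.5 = 110.00 m.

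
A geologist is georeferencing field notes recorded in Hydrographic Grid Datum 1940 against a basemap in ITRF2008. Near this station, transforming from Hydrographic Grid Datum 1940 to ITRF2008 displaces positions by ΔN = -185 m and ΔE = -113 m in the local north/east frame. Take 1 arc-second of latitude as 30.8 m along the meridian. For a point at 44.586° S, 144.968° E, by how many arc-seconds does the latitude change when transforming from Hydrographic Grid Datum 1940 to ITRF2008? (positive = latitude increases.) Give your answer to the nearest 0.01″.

1″ of latitude = 30.80 m, so Δφ = -185.0 / 30.80 = -6.006″.

Δφ = -6.01″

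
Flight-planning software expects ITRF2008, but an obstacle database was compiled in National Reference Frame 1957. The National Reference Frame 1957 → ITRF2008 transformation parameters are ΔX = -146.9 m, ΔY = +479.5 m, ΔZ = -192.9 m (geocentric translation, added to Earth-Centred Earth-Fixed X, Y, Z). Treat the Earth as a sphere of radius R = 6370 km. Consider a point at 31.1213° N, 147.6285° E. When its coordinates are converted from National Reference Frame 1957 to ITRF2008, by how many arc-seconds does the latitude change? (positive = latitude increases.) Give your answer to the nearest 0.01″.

sin φ = 0.516852, cos φ = 0.856075, sin λ = 0.535407, cos λ = -0.844594.
North component: ΔN = −sin φ cos λ·ΔX − sin φ sin λ·ΔY + cos φ·ΔZ = −(0.516852)(-0.844594)(-146.9) − (0.516852)(0.535407)(479.5) + (0.856075)(-192.9) = -361.95 m.
1° of latitude spans πR/180 = 111177 m, so Δφ = -361.95 / 111177 × 3600 = -11.720″.

Δφ = -11.72″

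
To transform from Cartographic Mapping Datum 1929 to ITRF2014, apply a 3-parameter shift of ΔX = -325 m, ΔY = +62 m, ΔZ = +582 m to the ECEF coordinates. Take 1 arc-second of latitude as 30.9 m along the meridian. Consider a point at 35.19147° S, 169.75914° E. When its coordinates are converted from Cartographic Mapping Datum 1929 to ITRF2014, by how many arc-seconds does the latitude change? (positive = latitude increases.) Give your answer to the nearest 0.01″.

Δφ = 21.56″

sin φ = -0.576311, cos φ = 0.817231, sin λ = 0.177787, cos λ = -0.984069.
North component: ΔN = −sin φ cos λ·ΔX − sin φ sin λ·ΔY + cos φ·ΔZ = −(-0.576311)(-0.984069)(-325) − (-0.576311)(0.177787)(62) + (0.817231)(582) = 666.30 m.
1° of latitude spans 3600 × 30.90 = 111240 m, so Δφ = 666.30 / 111240 × 3600 = 21.563″.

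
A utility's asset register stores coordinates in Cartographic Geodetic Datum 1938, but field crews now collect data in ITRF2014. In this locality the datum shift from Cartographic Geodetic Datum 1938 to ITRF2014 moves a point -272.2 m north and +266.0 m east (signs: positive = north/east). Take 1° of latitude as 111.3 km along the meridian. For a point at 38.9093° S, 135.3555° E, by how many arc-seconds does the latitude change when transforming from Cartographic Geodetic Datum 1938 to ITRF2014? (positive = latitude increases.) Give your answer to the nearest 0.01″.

1° of latitude = 111.3 km, so Δφ = -272.2 / 111300 = -0.0024456° = -8.804″.

Δφ = -8.80″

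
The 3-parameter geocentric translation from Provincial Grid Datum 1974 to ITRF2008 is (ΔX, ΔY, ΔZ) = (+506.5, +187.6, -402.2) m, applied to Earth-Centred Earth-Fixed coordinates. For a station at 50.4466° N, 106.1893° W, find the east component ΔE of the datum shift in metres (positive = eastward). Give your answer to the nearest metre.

ΔE = 434 m

At φ = 50.4466°, λ = -106.1893°: sin φ = 0.771031, cos φ = 0.636797, sin λ = -0.960346, cos λ = -0.278812.
ΔE = −sin λ·ΔX + cos λ·ΔY = −(-0.960346)·(506.5) + (-0.278812)·(187.6) = 434.11 m.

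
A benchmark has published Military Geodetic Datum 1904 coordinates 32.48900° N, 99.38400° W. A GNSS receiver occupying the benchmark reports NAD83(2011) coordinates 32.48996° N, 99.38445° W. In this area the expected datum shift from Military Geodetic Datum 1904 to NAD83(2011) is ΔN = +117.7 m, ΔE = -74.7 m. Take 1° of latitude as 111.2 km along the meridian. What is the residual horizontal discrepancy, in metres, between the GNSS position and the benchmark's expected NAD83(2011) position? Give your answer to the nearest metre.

34 m

Observed coordinate differences: Δφ = +0.00096°, Δλ = -0.00045°.
Converting to metres (1° lat = 111200 m, cos φ = 0.843495): observed ΔN = 106.8 m, observed ΔE = -42.2 m.
Subtracting the expected shift leaves a residual of 106.8 − (117.7) = -10.9 m north and -42.2 − (-74.7) = 32.5 m east.
Residual distance = √((-10.9)² + 32.5²) = 34.3 m.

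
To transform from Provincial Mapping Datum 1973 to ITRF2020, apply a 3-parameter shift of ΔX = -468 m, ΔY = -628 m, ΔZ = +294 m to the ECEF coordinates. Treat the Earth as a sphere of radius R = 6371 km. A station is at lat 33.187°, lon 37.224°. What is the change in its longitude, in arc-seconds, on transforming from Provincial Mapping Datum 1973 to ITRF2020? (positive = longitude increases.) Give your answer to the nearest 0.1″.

sin φ = 0.547373, cos φ = 0.836889, sin λ = 0.604933, cos λ = 0.796277.
East component: ΔE = −sin λ·ΔX + cos λ·ΔY = −(0.604933)(-468) + (0.796277)(-628) = -216.95 m.
1° of latitude spans πR/180 = 111195 m; at latitude φ, 1° of longitude spans that × cos φ = 93057.8 m, so Δλ = -216.95 / 93057.8 × 3600 = -8.393″.

Δλ = -8.4″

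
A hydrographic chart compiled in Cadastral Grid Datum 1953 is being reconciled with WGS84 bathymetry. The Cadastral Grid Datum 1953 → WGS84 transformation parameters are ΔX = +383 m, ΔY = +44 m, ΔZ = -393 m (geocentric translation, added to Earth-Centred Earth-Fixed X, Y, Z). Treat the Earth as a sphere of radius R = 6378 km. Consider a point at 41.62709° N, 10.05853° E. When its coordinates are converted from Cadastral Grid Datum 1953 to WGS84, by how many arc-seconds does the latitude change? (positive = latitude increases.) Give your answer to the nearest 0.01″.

sin φ = 0.664280, cos φ = 0.747484, sin λ = 0.174654, cos λ = 0.984630.
North component: ΔN = −sin φ cos λ·ΔX − sin φ sin λ·ΔY + cos φ·ΔZ = −(0.664280)(0.984630)(383) − (0.664280)(0.174654)(44) + (0.747484)(-393) = -549.37 m.
1° of latitude spans πR/180 = 111317 m, so Δφ = -549.37 / 111317 × 3600 = -17.767″.

Δφ = -17.77″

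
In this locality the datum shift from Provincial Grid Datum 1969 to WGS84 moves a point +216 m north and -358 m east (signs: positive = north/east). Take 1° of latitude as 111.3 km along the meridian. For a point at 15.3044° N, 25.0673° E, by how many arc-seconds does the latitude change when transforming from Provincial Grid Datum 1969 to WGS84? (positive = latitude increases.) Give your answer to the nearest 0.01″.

1° of latitude = 111.3 km, so Δφ = 216.0 / 111300 = 0.0019407° = 6.987″.

Δφ = 6.99″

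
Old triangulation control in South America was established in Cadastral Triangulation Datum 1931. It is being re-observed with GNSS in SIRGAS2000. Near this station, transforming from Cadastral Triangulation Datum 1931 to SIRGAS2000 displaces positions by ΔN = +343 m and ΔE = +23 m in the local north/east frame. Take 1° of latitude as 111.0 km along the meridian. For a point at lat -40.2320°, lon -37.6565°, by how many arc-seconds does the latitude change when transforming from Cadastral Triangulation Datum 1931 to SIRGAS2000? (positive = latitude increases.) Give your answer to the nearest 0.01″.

1° of latitude = 111.0 km, so Δφ = 343.0 / 111000 = 0.0030901° = 11.124″.

Δφ = 11.12″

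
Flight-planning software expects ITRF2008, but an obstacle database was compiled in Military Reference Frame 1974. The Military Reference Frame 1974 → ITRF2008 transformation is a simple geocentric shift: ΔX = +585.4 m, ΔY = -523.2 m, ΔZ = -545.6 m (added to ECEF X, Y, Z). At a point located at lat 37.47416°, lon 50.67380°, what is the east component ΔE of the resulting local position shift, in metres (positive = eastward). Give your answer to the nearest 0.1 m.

ΔE = -784.4 m

The local east axis at (φ, λ) is (−sin λ, cos λ, 0), so ΔE = −sin(50.67380°)·585.4 + cos(50.67380°)·(-523.2) = -784.41 m.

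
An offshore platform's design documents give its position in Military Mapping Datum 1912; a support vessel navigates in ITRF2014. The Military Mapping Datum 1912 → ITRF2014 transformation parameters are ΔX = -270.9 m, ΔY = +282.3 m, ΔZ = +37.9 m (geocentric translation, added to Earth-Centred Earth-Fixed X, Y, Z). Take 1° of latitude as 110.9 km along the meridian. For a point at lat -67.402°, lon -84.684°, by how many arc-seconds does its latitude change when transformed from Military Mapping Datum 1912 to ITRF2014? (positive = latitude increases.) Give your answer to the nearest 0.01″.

Δφ = -8.70″

sin φ = -0.923224, cos φ = 0.384263, sin λ = -0.995699, cos λ = 0.092649.
North component: ΔN = −sin φ cos λ·ΔX − sin φ sin λ·ΔY + cos φ·ΔZ = −(-0.923224)(0.092649)(-270.9) − (-0.923224)(-0.995699)(282.3) + (0.384263)(37.9) = -268.11 m.
1° of latitude spans 110900 m, so Δφ = -268.11 / 110900 × 3600 = -8.703″.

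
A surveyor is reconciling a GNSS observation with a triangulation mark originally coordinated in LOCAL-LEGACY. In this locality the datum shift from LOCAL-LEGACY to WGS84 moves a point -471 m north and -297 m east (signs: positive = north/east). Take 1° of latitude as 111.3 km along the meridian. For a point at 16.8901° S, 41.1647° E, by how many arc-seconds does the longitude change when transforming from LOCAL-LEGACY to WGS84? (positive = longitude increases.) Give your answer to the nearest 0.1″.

At latitude -16.8901°, cos φ = 0.956864.
1° of longitude at this latitude = 111.3 × cos φ = 106.50 km, so Δλ = -297.0 / 106498.9 = -0.0027888° = -10.040″.

Δλ = -10.0″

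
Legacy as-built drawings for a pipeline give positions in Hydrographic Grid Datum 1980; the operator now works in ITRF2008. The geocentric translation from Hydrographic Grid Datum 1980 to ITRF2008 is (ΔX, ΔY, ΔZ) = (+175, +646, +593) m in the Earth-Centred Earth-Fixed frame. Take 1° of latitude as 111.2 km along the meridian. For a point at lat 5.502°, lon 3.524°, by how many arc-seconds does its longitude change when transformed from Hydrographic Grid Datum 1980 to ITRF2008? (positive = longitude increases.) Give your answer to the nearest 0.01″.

sin φ = 0.095880, cos φ = 0.995393, sin λ = 0.061467, cos λ = 0.998109.
East component: ΔE = −sin λ·ΔX + cos λ·ΔY = −(0.061467)(175) + (0.998109)(646) = 634.02 m.
1° of latitude spans 111200 m; at latitude φ, 1° of longitude spans that × cos φ = 110687.7 m, so Δλ = 634.02 / 110687.7 × 3600 = 20.621″.

Δλ = 20.62″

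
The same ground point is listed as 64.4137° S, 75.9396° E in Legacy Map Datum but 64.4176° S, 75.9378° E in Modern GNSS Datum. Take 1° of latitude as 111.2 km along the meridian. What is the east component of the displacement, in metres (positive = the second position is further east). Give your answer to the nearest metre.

Δφ = -64.4176° − -64.4137° = -0.0039°; Δλ = 75.9378° − 75.9396° = -0.0018°.
ΔN = Δφ × 111200 = -433.7 m; ΔE = Δλ × 111200 × cos(-64.4137°) = -0.0018 × 111200 × 0.431870 = -86.4 m.

ΔE = -86 m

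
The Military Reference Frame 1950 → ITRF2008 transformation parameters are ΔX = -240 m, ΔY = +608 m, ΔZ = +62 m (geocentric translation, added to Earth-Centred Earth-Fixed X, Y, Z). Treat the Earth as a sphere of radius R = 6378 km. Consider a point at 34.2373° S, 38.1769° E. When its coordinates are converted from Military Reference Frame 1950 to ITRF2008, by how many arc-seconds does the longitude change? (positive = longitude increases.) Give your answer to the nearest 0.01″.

Δλ = 24.50″

sin φ = -0.562622, cos φ = 0.826714, sin λ = 0.618092, cos λ = 0.786106.
East component: ΔE = −sin λ·ΔX + cos λ·ΔY = −(0.618092)(-240) + (0.786106)(608) = 626.29 m.
1° of latitude spans πR/180 = 111317 m; at latitude φ, 1° of longitude spans that × cos φ = 92027.5 m, so Δλ = 626.29 / 92027.5 × 3600 = 24.500″.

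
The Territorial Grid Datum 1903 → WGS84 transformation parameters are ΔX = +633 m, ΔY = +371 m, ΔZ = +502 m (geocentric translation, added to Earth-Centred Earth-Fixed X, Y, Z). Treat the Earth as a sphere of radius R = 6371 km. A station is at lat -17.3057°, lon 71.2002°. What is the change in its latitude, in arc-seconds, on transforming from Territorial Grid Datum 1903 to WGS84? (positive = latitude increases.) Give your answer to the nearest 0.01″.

sin φ = -0.297470, cos φ = 0.954731, sin λ = 0.946650, cos λ = 0.322262.
North component: ΔN = −sin φ cos λ·ΔX − sin φ sin λ·ΔY + cos φ·ΔZ = −(-0.297470)(0.322262)(633) − (-0.297470)(0.946650)(371) + (0.954731)(502) = 644.43 m.
1° of latitude spans πR/180 = 111195 m, so Δφ = 644.43 / 111195 × 3600 = 20.864″.

Δφ = 20.86″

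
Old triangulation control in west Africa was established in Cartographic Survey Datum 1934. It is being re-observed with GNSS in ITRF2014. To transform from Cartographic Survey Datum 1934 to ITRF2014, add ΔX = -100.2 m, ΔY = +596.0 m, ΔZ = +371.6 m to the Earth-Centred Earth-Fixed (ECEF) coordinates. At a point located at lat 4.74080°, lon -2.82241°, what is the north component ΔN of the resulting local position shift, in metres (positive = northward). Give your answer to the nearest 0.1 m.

ΔN = 381.0 m

The local north axis is (−sin φ cos λ, −sin φ sin λ, cos φ), giving ΔN = 8.271 + 2.426 + 370.329 = 381.03 m.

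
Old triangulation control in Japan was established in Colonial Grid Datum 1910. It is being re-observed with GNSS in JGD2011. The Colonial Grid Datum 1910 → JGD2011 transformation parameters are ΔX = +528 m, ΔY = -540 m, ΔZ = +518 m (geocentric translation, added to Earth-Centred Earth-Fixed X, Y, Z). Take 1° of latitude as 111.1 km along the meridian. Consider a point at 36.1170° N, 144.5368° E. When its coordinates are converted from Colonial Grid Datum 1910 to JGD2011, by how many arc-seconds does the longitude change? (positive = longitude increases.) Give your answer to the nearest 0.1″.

sin φ = 0.589436, cos φ = 0.807815, sin λ = 0.580180, cos λ = -0.814488.
East component: ΔE = −sin λ·ΔX + cos λ·ΔY = −(0.580180)(528) + (-0.814488)(-540) = 133.49 m.
1° of latitude spans 111100 m; at latitude φ, 1° of longitude spans that × cos φ = 89748.2 m, so Δλ = 133.49 / 89748.2 × 3600 = 5.355″.

Δλ = 5.4″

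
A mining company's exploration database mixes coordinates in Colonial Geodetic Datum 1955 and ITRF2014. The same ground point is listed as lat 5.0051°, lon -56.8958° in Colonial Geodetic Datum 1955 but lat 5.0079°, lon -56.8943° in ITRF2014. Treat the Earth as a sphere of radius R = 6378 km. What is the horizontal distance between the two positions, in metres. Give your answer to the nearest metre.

353 m

Δφ = 5.0079° − 5.0051° = +0.0028°; Δλ = -56.8943° − -56.8958° = +0.0015°.
1° along a meridian = πR/180 = 111317 m.
ΔN = Δφ × 111317 = 311.7 m; ΔE = Δλ × 111317 × cos(5.0051°) = +0.0015 × 111317 × 0.996187 = 166.3 m.
Distance = √(ΔE² + ΔN²) = √(166.3² + 311.7²) = 353.3 m.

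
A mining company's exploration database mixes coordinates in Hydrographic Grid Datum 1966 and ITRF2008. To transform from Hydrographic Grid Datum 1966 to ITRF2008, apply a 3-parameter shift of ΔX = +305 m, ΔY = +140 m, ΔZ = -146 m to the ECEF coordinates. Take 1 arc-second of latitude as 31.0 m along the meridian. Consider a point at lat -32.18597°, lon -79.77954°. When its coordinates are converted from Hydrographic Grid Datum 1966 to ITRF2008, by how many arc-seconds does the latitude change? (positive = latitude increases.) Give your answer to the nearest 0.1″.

Δφ = -5.4″

sin φ = -0.532669, cos φ = 0.846324, sin λ = -0.984132, cos λ = 0.177436.
North component: ΔN = −sin φ cos λ·ΔX − sin φ sin λ·ΔY + cos φ·ΔZ = −(-0.532669)(0.177436)(305) − (-0.532669)(-0.984132)(140) + (0.846324)(-146) = -168.13 m.
1° of latitude spans 3600 × 31.00 = 111600 m, so Δφ = -168.13 / 111600 × 3600 = -5.423″.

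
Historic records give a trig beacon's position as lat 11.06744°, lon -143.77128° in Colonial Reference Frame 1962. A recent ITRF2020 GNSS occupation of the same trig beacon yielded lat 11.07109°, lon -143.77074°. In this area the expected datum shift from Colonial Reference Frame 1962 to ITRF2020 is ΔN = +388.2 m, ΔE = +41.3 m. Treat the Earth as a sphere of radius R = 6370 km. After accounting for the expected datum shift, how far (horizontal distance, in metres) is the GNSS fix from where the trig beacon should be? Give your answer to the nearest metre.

Observed coordinate differences: Δφ = +0.00365°, Δλ = +0.00054°.
Converting to metres (1° lat = 111177 m, cos φ = 0.981402): observed ΔN = 405.8 m, observed ΔE = 58.9 m.
Subtracting the expected shift leaves a residual of 405.8 − (388.2) = 17.6 m north and 58.9 − (41.3) = 17.6 m east.
Residual distance = √(17.6² + 17.6²) = 24.9 m.

25 m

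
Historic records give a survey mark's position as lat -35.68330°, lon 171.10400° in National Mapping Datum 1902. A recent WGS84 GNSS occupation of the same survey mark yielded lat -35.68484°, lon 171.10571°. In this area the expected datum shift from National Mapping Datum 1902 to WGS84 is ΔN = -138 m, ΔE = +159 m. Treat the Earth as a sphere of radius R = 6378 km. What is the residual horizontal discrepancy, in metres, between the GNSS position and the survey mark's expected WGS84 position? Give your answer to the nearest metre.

34 m

Observed coordinate differences: Δφ = -0.00154°, Δλ = +0.00171°.
Converting to metres (1° lat = 111317 m, cos φ = 0.812254): observed ΔN = -171.4 m, observed ΔE = 154.6 m.
Subtracting the expected shift leaves a residual of -171.4 − (-138) = -33.4 m north and 154.6 − (159) = -4.4 m east.
Residual distance = √((-33.4)² + (-4.4)²) = 33.7 m.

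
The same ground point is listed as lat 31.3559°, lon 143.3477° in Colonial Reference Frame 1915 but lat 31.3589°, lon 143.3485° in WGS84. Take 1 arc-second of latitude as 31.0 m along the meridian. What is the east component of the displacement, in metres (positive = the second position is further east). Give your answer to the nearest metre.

Δφ = 31.3589° − 31.3559° = +0.0030°; Δλ = 143.3485° − 143.3477° = +0.0008°.
1° of latitude = 3600 × 31.00 = 111600 m.
ΔN = Δφ × 111600 = 334.8 m; ΔE = Δλ × 111600 × cos(31.3559°) = +0.0008 × 111600 × 0.853952 = 76.2 m.

ΔE = 76 m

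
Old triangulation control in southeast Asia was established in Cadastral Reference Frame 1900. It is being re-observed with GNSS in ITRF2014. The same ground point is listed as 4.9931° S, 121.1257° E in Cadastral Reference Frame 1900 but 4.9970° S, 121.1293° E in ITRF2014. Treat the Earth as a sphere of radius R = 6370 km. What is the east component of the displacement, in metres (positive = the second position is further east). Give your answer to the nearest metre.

Δφ = -4.9970° − -4.9931° = -0.0039°; Δλ = 121.1293° − 121.1257° = +0.0036°.
1° along a meridian = πR/180 = 111177 m.
ΔN = Δφ × 111177 = -433.6 m; ΔE = Δλ × 111177 × cos(-4.9931°) = +0.0036 × 111177 × 0.996205 = 398.7 m.

ΔE = 399 m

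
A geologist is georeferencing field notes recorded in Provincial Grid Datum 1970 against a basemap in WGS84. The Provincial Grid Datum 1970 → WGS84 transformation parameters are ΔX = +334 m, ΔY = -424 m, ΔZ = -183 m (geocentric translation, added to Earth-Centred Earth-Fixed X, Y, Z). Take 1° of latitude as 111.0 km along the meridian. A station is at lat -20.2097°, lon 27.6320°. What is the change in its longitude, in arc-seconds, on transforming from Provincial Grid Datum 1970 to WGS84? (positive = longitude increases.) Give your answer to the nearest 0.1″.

sin φ = -0.345457, cos φ = 0.938435, sin λ = 0.463791, cos λ = 0.885945.
East component: ΔE = −sin λ·ΔX + cos λ·ΔY = −(0.463791)(334) + (0.885945)(-424) = -530.55 m.
1° of latitude spans 111000 m; at latitude φ, 1° of longitude spans that × cos φ = 104166.2 m, so Δλ = -530.55 / 104166.2 × 3600 = -18.336″.

Δλ = -18.3″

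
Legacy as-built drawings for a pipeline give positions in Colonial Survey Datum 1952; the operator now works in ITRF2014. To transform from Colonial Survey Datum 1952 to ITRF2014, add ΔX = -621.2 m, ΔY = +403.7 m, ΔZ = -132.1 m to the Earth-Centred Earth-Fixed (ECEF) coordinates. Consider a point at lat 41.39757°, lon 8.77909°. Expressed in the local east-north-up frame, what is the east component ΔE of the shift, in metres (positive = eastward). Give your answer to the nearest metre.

The local east axis at (φ, λ) is (−sin λ, cos λ, 0), so ΔE = −sin(8.77909°)·(-621.2) + cos(8.77909°)·403.7 = 493.78 m.

ΔE = 494 m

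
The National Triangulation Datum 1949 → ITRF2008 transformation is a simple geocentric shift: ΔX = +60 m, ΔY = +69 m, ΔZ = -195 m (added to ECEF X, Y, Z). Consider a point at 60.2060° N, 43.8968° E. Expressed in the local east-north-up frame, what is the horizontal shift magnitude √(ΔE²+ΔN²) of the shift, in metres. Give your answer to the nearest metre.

The local east axis at (φ, λ) is (−sin λ, cos λ, 0), so ΔE = −sin(43.8968°)·60 + cos(43.8968°)·69 = 8.12 m.
The local north axis is (−sin φ cos λ, −sin φ sin λ, cos φ), giving ΔN = -37.520 − 41.518 − 96.892 = -175.93 m.
Horizontal magnitude = √(ΔE² + ΔN²) = √(8.12² + (-175.93)²) = 176.12 m.

176 m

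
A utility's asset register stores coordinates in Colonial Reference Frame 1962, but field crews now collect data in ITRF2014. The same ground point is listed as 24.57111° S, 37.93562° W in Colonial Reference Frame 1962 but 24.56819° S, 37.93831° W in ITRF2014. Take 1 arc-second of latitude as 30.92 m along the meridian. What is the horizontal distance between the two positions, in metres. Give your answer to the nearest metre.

424 m

Δφ = -24.56819° − -24.57111° = +0.00292°; Δλ = -37.93831° − -37.93562° = -0.00269°.
1° of latitude = 3600 × 30.92 = 111312 m.
ΔN = Δφ × 111312 = 325.0 m; ΔE = Δλ × 111312 × cos(-24.57111°) = -0.00269 × 111312 × 0.909446 = -272.3 m.
Distance = √(ΔE² + ΔN²) = √((-272.3)² + 325.0²) = 424.0 m.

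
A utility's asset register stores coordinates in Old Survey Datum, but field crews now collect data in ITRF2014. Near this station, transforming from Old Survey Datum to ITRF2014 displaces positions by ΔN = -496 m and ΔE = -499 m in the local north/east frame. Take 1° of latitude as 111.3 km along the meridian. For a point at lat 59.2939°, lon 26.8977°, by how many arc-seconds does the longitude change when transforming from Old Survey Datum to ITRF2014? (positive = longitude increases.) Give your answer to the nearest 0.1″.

Δλ = -31.6″

At latitude 59.2939°, cos φ = 0.510634.
1° of longitude at this latitude = 111.3 × cos φ = 56.83 km, so Δλ = -499.0 / 56833.6 = -0.0087800° = -31.608″.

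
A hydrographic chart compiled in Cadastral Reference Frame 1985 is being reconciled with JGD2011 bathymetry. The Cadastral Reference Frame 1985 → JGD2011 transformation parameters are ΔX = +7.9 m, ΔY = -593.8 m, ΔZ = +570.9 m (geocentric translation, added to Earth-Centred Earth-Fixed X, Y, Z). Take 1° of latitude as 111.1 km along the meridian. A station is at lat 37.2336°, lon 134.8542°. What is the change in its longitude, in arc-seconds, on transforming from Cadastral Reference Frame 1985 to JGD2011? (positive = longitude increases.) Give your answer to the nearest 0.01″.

sin φ = 0.605066, cos φ = 0.796175, sin λ = 0.708904, cos λ = -0.705305.
East component: ΔE = −sin λ·ΔX + cos λ·ΔY = −(0.708904)(7.9) + (-0.705305)(-593.8) = 413.21 m.
1° of latitude spans 111100 m; at latitude φ, 1° of longitude spans that × cos φ = 88455.1 m, so Δλ = 413.21 / 88455.1 × 3600 = 16.817″.

Δλ = 16.82″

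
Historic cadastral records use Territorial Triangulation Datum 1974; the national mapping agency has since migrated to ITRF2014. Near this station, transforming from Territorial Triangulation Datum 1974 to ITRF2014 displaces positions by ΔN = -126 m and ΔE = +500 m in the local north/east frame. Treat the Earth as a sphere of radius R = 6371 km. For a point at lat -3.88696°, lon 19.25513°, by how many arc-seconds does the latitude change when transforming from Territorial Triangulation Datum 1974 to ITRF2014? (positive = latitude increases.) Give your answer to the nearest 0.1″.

Δφ = -4.1″

On a sphere of radius R, 1 rad of latitude = R, so Δφ = ΔN / R = -126.0 / 6371000 = -1.9777e-05 rad = -4.079″.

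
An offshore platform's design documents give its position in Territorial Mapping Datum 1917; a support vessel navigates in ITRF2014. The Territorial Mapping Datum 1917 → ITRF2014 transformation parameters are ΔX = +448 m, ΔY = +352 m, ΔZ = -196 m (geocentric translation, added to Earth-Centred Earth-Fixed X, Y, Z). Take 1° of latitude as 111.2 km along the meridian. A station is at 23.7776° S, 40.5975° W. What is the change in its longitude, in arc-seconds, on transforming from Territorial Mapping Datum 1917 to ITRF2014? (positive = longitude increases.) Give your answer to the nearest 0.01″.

sin φ = -0.403188, cos φ = 0.915117, sin λ = -0.650741, cos λ = 0.759300.
East component: ΔE = −sin λ·ΔX + cos λ·ΔY = −(-0.650741)(448) + (0.759300)(352) = 558.81 m.
1° of latitude spans 111200 m; at latitude φ, 1° of longitude spans that × cos φ = 101761.1 m, so Δλ = 558.81 / 101761.1 × 3600 = 19.769″.

Δλ = 19.77″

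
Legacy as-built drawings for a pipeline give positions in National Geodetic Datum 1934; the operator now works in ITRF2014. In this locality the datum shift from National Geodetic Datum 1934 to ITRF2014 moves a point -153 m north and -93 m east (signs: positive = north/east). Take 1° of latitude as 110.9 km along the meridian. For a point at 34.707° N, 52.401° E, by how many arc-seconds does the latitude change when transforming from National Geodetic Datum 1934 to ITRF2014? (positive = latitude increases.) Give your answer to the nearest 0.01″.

1° of latitude = 110.9 km, so Δφ = -153.0 / 110900 = -0.0013796° = -4.967″.

Δφ = -4.97″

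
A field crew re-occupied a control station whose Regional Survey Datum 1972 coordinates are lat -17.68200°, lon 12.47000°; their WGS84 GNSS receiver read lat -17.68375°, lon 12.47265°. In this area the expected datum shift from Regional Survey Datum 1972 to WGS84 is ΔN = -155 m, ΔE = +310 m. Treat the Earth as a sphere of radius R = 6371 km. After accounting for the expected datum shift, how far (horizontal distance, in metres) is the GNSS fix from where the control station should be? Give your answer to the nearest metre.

49 m

Observed coordinate differences: Δφ = -0.00175°, Δλ = +0.00265°.
Converting to metres (1° lat = 111195 m, cos φ = 0.952757): observed ΔN = -194.6 m, observed ΔE = 280.7 m.
Subtracting the expected shift leaves a residual of -194.6 − (-155) = -39.6 m north and 280.7 − (310) = -29.3 m east.
Residual distance = √((-39.6)² + (-29.3)²) = 49.2 m.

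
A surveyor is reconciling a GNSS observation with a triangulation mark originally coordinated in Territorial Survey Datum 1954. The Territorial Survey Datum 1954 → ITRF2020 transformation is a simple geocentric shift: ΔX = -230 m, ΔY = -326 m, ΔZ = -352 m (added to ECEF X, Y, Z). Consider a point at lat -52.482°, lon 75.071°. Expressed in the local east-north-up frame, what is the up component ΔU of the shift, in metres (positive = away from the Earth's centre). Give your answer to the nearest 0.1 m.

At φ = -52.482°, λ = 75.071°: sin φ = -0.793162, cos φ = 0.609011, sin λ = 0.966246, cos λ = 0.257622.
ΔU = cos φ cos λ·ΔX + cos φ sin λ·ΔY + sin φ·ΔZ = (0.609011)(0.257622)(-230) + (0.609011)(0.966246)(-326) + (-0.793162)(-352) = 51.27 m.

ΔU = 51.3 m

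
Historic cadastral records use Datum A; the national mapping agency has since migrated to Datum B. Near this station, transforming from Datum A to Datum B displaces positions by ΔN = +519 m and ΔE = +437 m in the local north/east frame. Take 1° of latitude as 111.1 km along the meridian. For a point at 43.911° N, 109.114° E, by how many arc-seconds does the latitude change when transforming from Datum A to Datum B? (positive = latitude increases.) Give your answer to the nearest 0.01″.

1° of latitude = 111.1 km, so Δφ = 519.0 / 111100 = 0.0046715° = 16.817″.

Δφ = 16.82″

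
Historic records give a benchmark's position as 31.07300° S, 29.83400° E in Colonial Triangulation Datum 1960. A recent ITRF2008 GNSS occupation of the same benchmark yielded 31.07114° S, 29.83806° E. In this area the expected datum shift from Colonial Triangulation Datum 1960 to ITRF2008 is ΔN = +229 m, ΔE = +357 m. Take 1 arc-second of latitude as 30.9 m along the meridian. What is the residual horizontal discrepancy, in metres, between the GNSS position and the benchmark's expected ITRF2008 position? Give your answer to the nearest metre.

Observed coordinate differences: Δφ = +0.00186°, Δλ = +0.00406°.
Converting to metres (1° lat = 111240 m, cos φ = 0.856510): observed ΔN = 206.9 m, observed ΔE = 386.8 m.
Subtracting the expected shift leaves a residual of 206.9 − (229) = -22.1 m north and 386.8 − (357) = 29.8 m east.
Residual distance = √((-22.1)² + 29.8²) = 37.1 m.

37 m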